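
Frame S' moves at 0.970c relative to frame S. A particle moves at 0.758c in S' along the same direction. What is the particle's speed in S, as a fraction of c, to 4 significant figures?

Relativistic velocity addition: u = (u' + v)/(1 + u'v/c²)
= (0.758 + 0.970)/(1 + 0.758×0.970) = 1.728/1.73526 = 0.9958

u ≈ 0.9958c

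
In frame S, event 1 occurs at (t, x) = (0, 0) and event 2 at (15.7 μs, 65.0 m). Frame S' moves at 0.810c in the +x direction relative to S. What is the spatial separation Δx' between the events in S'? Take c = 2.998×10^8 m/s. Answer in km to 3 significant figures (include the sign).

γ = 1/√(1 − 0.810²) = 1.7052
Δx' = γ(Δx − vΔt) = 1.7052 × (65.0 m − 0.810×(2.998×10^8 m/s)×15.7×10^-6 s)
= 1.7052 × (-3747.6 m) = -6.39 km

Δx' ≈ -6.39 km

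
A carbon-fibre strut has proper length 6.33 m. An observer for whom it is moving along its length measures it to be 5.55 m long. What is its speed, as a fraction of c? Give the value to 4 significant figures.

β ≈ 0.4809

γ = L₀/L = 6.33/5.55 = 1.14054
β = √(1 − 1/γ²) = 0.4809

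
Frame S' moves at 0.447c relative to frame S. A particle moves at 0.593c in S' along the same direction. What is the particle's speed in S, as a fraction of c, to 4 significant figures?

u ≈ 0.8221c

Relativistic velocity addition: u = (u' + v)/(1 + u'v/c²)
= (0.593 + 0.447)/(1 + 0.593×0.447) = 1.040/1.26507 = 0.8221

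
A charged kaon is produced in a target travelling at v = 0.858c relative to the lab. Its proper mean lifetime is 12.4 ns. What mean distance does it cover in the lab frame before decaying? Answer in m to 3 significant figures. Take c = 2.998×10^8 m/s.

γ = 1/√(1 − 0.858²) = 1.9469
Dilated lifetime: Δt = γτ₀ = 1.9469 × 12.4 ns = 24.141 ns
d = vΔt = 0.858c × 24.141 ns = 2.5723×10^8 m/s × 2.4141×10^-8 s = 6.21 m

d ≈ 6.21 m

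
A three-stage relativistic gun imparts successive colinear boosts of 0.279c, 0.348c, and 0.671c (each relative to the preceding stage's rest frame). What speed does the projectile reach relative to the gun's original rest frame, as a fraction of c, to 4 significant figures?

Compose boost 2: (0.348 + 0.279)/(1 + 0.348×0.279) = 0.6270/1.09709 = 0.571511
Compose boost 3: (0.671 + 0.571511)/(1 + 0.671×0.571511) = 1.24251/1.38348 = 0.8981

u ≈ 0.8981c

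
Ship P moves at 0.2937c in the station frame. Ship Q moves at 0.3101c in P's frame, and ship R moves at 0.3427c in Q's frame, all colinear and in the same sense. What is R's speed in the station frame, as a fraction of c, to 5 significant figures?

Compose boost 2: (0.3101 + 0.2937)/(1 + 0.3101×0.2937) = 0.60380/1.091076 = 0.5533985
Compose boost 3: (0.3427 + 0.5533985)/(1 + 0.3427×0.5533985) = 0.8960985/1.189650 = 0.75325

u ≈ 0.75325c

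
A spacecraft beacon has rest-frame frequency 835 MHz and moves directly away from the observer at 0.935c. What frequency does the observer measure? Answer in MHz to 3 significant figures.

f_obs ≈ 153 MHz

Relativistic Doppler: f_obs = f_src √((1−β)/(1+β))
= 835 × √(0.065000/1.9350) = 835 × 0.18328 = 153 MHz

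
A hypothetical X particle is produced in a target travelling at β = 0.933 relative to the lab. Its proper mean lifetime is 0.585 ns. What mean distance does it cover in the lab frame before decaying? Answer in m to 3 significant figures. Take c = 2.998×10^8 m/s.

γ = 1/√(1 − 0.933²) = 2.7787
Dilated lifetime: Δt = γτ₀ = 2.7787 × 0.585 ns = 1.6256 ns
d = vΔt = 0.933c × 1.6256 ns = 2.7971×10^8 m/s × 1.6256×10^-9 s = 0.455 m

d ≈ 0.455 m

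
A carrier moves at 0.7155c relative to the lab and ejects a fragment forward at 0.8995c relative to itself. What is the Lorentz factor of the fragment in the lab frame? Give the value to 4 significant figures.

u_lab = (0.8995 + 0.7155)/(1 + 0.8995×0.7155) = 1.6150/1.643592 = 0.9826038
γ = 1/√(1 − 0.9826038²) = 5.385

γ ≈ 5.385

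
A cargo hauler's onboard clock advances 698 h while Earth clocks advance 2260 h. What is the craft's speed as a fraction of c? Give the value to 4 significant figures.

γ = Δt/τ₀ = 2260/698 = 3.23782
β = √(1 − 1/γ²) = √(1 − 1/3.23782²) = 0.9511

β ≈ 0.9511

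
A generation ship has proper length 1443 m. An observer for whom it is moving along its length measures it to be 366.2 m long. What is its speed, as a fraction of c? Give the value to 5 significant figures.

β ≈ 0.96726

γ = L₀/L = 1443/366.2 = 3.940470
β = √(1 − 1/γ²) = 0.96726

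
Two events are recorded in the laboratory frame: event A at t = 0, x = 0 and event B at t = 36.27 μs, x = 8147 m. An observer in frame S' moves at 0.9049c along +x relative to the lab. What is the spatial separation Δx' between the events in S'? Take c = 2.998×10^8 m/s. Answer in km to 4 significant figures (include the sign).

Δx' ≈ -3.977 km

γ = 1/√(1 − 0.9049²) = 2.34949
Δx' = γ(Δx − vΔt) = 2.34949 × (8147 m − 0.9049×(2.998×10^8 m/s)×36.27×10^-6 s)
= 2.34949 × (-1692.65 m) = -3.977 km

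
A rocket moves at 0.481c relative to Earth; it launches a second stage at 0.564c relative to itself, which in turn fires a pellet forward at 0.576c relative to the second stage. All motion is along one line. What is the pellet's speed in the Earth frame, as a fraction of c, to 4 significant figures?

Compose boost 2: (0.564 + 0.481)/(1 + 0.564×0.481) = 1.045/1.27128 = 0.822004
Compose boost 3: (0.576 + 0.822004)/(1 + 0.576×0.822004) = 1.39800/1.47347 = 0.9488

u ≈ 0.9488c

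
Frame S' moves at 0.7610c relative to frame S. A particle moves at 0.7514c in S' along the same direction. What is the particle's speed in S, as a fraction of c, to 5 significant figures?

Relativistic velocity addition: u = (u' + v)/(1 + u'v/c²)
= (0.7514 + 0.7610)/(1 + 0.7514×0.7610) = 1.5124/1.571815 = 0.96220

u ≈ 0.96220c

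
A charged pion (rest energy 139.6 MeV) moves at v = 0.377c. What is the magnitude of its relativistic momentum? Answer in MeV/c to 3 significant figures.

γ = 1/√(1 − 0.377²) = 1.0797
p = γβm₀c = 1.0797 × 0.377 × 139.6 MeV/c = 56.8 MeV/c

p ≈ 56.8 MeV/c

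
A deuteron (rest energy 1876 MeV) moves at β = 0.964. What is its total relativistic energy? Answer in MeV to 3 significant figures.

γ = 1/√(1 − 0.964²) = 3.7608
E = γm₀c² = 3.7608 × 1876 MeV = 7060 MeV

E ≈ 7060 MeV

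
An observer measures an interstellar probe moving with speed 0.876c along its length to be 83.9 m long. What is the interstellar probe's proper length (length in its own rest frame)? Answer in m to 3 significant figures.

L₀ ≈ 174 m

γ = 1/√(1 − 0.876²) = 2.0734
L₀ = γL = 2.0734 × 83.9 = 174 m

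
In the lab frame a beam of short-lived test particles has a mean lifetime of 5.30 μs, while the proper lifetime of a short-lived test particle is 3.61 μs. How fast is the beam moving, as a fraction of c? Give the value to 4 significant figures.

β ≈ 0.7322

γ = Δt/τ₀ = 5.30/3.61 = 1.46814
β = √(1 − 1/γ²) = √(1 − 1/1.46814²) = 0.7322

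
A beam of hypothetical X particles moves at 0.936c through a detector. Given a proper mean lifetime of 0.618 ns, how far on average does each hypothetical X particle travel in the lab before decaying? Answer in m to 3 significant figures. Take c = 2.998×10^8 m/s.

γ = 1/√(1 − 0.936²) = 2.8409
Dilated lifetime: Δt = γτ₀ = 2.8409 × 0.618 ns = 1.7557 ns
d = vΔt = 0.936c × 1.7557 ns = 2.8061×10^8 m/s × 1.7557×10^-9 s = 0.493 m

d ≈ 0.493 m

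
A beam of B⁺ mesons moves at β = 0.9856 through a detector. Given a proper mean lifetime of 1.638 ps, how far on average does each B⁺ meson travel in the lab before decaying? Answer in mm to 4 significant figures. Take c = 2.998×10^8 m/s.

d ≈ 2.862 mm

γ = 1/√(1 − 0.9856²) = 5.91388
Dilated lifetime: Δt = γτ₀ = 5.91388 × 1.638 ps = 9.68694 ps
d = vΔt = 0.9856c × 9.68694 ps = 2.95483×10^8 m/s × 9.68694×10^-12 s = 2.862 mm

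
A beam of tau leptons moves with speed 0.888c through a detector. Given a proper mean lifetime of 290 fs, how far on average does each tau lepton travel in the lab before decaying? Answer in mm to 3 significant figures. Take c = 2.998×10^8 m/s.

γ = 1/√(1 − 0.888²) = 2.1747
Dilated lifetime: Δt = γτ₀ = 2.1747 × 290 fs = 630.65 fs
d = vΔt = 0.888c × 630.65 fs = 2.6622×10^8 m/s × 6.3065×10^-13 s = 0.168 mm

d ≈ 0.168 mm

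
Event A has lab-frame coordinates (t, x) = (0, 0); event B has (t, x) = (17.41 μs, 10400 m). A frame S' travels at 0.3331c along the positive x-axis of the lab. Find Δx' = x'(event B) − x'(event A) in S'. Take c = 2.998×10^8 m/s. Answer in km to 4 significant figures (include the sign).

Δx' ≈ 9.186 km

γ = 1/√(1 − 0.3331²) = 1.06057
Δx' = γ(Δx − vΔt) = 1.06057 × (10400 m − 0.3331×(2.998×10^8 m/s)×17.41×10^-6 s)
= 1.06057 × (8661.38 m) = 9.186 km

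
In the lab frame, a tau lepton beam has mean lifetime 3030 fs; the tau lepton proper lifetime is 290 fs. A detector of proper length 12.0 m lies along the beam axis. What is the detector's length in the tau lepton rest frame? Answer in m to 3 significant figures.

Time dilation ⇒ γ = Δt/τ₀ = 3030/290 = 10.448
Length contraction: L = L₀/γ = 12.0/10.448 = 1.15 m

L ≈ 1.15 m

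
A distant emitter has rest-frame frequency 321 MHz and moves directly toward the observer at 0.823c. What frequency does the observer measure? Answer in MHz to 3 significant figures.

f_obs ≈ 1030 MHz

Relativistic Doppler: f_obs = f_src √((1+β)/(1−β))
= 321 × √(1.8230/0.17700) = 321 × 3.2093 = 1030 MHz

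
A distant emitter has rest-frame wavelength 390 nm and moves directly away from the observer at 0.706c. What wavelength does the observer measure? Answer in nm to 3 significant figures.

λ_obs ≈ 939 nm

Relativistic Doppler: λ_obs = λ_src √((1+β)/(1−β))
= 390 × √(1.7060/0.29400) = 390 × 2.4089 = 939 nm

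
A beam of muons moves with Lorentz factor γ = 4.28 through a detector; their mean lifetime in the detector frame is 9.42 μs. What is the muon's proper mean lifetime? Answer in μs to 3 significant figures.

τ₀ ≈ 2.20 μs

γ = 4.28 (given)
Proper time: τ₀ = Δt/γ = 9.42/4.28 = 2.20 μs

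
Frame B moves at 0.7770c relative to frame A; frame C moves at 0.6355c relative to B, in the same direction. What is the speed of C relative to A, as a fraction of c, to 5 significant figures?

Compose boost 2: (0.6355 + 0.7770)/(1 + 0.6355×0.7770) = 1.4125/1.493783 = 0.94559

u ≈ 0.94559c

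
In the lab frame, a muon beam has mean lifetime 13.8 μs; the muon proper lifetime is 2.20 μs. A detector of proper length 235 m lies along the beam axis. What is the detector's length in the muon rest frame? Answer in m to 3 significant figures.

Time dilation ⇒ γ = Δt/τ₀ = 13.8/2.20 = 6.2727
Length contraction: L = L₀/γ = 235/6.2727 = 37.5 m

L ≈ 37.5 m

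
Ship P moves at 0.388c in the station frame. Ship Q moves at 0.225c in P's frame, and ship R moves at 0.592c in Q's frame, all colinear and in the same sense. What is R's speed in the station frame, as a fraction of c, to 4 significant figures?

Compose boost 2: (0.225 + 0.388)/(1 + 0.225×0.388) = 0.6130/1.08730 = 0.563782
Compose boost 3: (0.592 + 0.563782)/(1 + 0.592×0.563782) = 1.15578/1.33376 = 0.8666

u ≈ 0.8666c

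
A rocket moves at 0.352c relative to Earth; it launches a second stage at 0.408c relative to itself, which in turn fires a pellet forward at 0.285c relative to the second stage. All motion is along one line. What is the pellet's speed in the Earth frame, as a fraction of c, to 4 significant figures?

Compose boost 2: (0.408 + 0.352)/(1 + 0.408×0.352) = 0.7600/1.14362 = 0.664559
Compose boost 3: (0.285 + 0.664559)/(1 + 0.285×0.664559) = 0.949559/1.18940 = 0.7984

u ≈ 0.7984c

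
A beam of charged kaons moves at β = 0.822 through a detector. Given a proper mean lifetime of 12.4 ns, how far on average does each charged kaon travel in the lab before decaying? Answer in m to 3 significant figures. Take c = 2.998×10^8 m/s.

d ≈ 5.37 m

γ = 1/√(1 − 0.822²) = 1.7560
Dilated lifetime: Δt = γτ₀ = 1.7560 × 12.4 ns = 21.774 ns
d = vΔt = 0.822c × 21.774 ns = 2.4644×10^8 m/s × 2.1774×10^-8 s = 5.37 m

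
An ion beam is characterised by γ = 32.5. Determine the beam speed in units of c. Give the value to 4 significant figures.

β = √(1 − 1/γ²) = √(1 − 1/32.5²) = √(0.999053) = 0.9995

β ≈ 0.9995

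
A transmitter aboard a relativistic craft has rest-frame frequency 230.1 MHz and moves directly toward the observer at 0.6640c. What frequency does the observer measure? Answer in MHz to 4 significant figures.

Relativistic Doppler: f_obs = f_src √((1+β)/(1−β))
= 230.1 × √(1.66400/0.336000) = 230.1 × 2.22539 = 512.1 MHz

f_obs ≈ 512.1 MHz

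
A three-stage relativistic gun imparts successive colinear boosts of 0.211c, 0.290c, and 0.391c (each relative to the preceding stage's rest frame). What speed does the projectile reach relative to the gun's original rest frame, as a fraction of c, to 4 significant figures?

u ≈ 0.7286c

Compose boost 2: (0.290 + 0.211)/(1 + 0.290×0.211) = 0.5010/1.06119 = 0.472111
Compose boost 3: (0.391 + 0.472111)/(1 + 0.391×0.472111) = 0.863111/1.18460 = 0.7286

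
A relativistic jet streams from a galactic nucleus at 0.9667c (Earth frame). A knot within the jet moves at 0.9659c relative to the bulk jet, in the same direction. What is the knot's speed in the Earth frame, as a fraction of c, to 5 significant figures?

u ≈ 0.99941c

Relativistic velocity addition: u = (u' + v)/(1 + u'v/c²)
= (0.9659 + 0.9667)/(1 + 0.9659×0.9667) = 1.9326/1.933736 = 0.99941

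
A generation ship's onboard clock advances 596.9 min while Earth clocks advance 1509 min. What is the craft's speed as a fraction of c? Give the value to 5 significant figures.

β ≈ 0.91844

γ = Δt/τ₀ = 1509/596.9 = 2.528062
β = √(1 − 1/γ²) = √(1 − 1/2.528062²) = 0.91844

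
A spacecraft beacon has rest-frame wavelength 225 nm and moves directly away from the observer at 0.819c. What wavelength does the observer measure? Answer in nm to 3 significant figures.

λ_obs ≈ 713 nm

Relativistic Doppler: λ_obs = λ_src √((1+β)/(1−β))
= 225 × √(1.8190/0.18100) = 225 × 3.1701 = 713 nm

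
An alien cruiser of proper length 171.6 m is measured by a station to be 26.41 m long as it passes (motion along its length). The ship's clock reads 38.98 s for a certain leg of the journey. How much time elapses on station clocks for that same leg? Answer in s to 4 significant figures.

Length contraction ⇒ γ = L₀/L = 171.6/26.41 = 6.49754
Time dilation: Δt = γτ₀ = 6.49754 × 38.98 s = 253.3 s

Δt ≈ 253.3 s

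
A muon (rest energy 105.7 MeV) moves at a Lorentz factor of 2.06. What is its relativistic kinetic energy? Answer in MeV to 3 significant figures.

γ = 2.06 (given)
K = (γ − 1)m₀c² = (2.06 − 1) × 105.7 MeV = 1.0600 × 105.7 MeV = 112 MeV

K ≈ 112 MeV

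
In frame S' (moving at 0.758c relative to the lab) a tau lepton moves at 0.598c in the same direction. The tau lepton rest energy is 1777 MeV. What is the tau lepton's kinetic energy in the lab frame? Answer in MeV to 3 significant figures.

K ≈ 3160 MeV

u_lab = (0.598 + 0.758)/(1 + 0.598×0.758) = 0.933059
γ = 1/√(1 − 0.933059²) = 2.7799
K = (γ − 1)m₀c² = (2.7799 − 1) × 1777 = 1.7799 × 1777 = 3160 MeV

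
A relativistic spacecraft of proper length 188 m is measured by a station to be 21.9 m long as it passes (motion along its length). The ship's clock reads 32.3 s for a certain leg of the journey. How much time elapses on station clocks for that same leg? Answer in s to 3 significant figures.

Δt ≈ 277 s

Length contraction ⇒ γ = L₀/L = 188/21.9 = 8.5845
Time dilation: Δt = γτ₀ = 8.5845 × 32.3 s = 277 s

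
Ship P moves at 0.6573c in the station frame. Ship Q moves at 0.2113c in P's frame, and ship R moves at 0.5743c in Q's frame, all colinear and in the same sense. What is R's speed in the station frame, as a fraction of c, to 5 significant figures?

u ≈ 0.92974c

Compose boost 2: (0.2113 + 0.6573)/(1 + 0.2113×0.6573) = 0.86860/1.138887 = 0.7626741
Compose boost 3: (0.5743 + 0.7626741)/(1 + 0.5743×0.7626741) = 1.336974/1.438004 = 0.92974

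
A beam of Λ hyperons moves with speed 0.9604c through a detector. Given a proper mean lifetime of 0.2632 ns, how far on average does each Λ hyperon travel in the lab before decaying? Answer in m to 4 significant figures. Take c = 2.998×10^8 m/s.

γ = 1/√(1 − 0.9604²) = 3.58905
Dilated lifetime: Δt = γτ₀ = 3.58905 × 0.2632 ns = 0.944639 ns
d = vΔt = 0.9604c × 0.944639 ns = 2.87928×10^8 m/s × 9.44639×10^-10 s = 0.2720 m

d ≈ 0.2720 m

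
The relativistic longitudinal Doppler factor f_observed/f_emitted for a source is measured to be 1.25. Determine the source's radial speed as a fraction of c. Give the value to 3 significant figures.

f_obs/f_src = √((1+β)/(1−β)) = 1.25  ⇒  (1+β)/(1−β) = 1.5625
β = |1 − D²|/(1 + D²) = |1 − 1.5625|/(1 + 1.5625) = 0.220

β ≈ 0.220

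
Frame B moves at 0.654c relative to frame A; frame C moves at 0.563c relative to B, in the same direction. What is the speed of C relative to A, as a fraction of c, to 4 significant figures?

u ≈ 0.8895c

Compose boost 2: (0.563 + 0.654)/(1 + 0.563×0.654) = 1.217/1.36820 = 0.8895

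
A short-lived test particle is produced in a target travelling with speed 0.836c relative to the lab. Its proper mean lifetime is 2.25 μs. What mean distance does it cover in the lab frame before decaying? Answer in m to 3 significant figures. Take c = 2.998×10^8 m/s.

d ≈ 1030 m

γ = 1/√(1 − 0.836²) = 1.8224
Dilated lifetime: Δt = γτ₀ = 1.8224 × 2.25 μs = 4.1004 μs
d = vΔt = 0.836c × 4.1004 μs = 2.5063×10^8 m/s × 4.1004×10^-6 s = 1030 m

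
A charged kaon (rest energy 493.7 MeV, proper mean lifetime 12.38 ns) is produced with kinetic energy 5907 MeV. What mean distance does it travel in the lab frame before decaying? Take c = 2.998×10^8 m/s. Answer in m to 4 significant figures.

d ≈ 47.98 m

γ = 1 + K/(m₀c²) = 1 + 5907/493.7 = 12.9648
β = √(1 − 1/γ²) = 0.997021
Dilated lifetime: γτ₀ = 12.9648 × 12.38 ns = 160.504 ns
d = βc·γτ₀ = 0.997021 × (2.998×10^8 m/s) × 1.60504×10^-7 s = 47.98 m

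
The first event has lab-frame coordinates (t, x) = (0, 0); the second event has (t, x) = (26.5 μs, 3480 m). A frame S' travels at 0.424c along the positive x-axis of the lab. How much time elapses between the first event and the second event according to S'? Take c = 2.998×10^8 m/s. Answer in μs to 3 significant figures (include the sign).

γ = 1/√(1 − 0.424²) = 1.1042
Δt' = γ(Δt − vΔx/c²) = 1.1042 × (26.5 μs − 0.424×3480 m / (2.998×10^8 m/s))
= 1.1042 × (21.578 μs) = 23.8 μs

Δt' ≈ 23.8 μs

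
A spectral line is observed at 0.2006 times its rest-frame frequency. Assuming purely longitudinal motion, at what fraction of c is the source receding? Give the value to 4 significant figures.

f_obs/f_src = √((1−β)/(1+β)) = 0.2006  ⇒  (1−β)/(1+β) = 0.0402404
β = |1 − D²|/(1 + D²) = |1 − 0.0402404|/(1 + 0.0402404) = 0.9226

β ≈ 0.9226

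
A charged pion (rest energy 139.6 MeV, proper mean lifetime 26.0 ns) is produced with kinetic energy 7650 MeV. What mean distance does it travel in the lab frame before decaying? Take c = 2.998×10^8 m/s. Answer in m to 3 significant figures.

d ≈ 435 m

γ = 1 + K/(m₀c²) = 1 + 7650/139.6 = 55.799
β = √(1 − 1/γ²) = 0.99984
Dilated lifetime: γτ₀ = 55.799 × 26.0 ns = 1450.8 ns
d = βc·γτ₀ = 0.99984 × (2.998×10^8 m/s) × 1.4508×10^-6 s = 435 m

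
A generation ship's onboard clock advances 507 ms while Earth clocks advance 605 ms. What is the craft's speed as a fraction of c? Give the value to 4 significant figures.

γ = Δt/τ₀ = 605/507 = 1.19329
β = √(1 − 1/γ²) = √(1 − 1/1.19329²) = 0.5456

β ≈ 0.5456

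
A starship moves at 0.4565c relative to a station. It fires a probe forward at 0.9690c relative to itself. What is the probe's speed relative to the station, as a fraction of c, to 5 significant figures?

Relativistic velocity addition: u = (u' + v)/(1 + u'v/c²)
= (0.9690 + 0.4565)/(1 + 0.9690×0.4565) = 1.4255/1.442349 = 0.98832

u ≈ 0.98832c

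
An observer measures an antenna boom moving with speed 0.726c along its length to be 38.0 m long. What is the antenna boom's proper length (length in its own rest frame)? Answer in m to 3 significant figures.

γ = 1/√(1 − 0.726²) = 1.4541
L₀ = γL = 1.4541 × 38.0 = 55.3 m

L₀ ≈ 55.3 m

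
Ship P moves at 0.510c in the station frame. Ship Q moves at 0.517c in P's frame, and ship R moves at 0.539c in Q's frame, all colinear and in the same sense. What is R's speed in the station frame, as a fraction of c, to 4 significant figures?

u ≈ 0.9400c

Compose boost 2: (0.517 + 0.510)/(1 + 0.517×0.510) = 1.027/1.26367 = 0.812712
Compose boost 3: (0.539 + 0.812712)/(1 + 0.539×0.812712) = 1.35171/1.43805 = 0.9400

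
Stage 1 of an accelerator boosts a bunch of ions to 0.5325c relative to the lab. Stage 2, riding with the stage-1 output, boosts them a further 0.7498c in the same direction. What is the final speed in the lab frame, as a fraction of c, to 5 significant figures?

u ≈ 0.91641c

Compose boost 2: (0.7498 + 0.5325)/(1 + 0.7498×0.5325) = 1.2823/1.399269 = 0.91641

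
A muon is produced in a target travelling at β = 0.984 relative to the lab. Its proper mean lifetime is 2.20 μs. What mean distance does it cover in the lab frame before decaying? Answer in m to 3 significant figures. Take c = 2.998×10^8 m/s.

γ = 1/√(1 − 0.984²) = 5.6127
Dilated lifetime: Δt = γτ₀ = 5.6127 × 2.20 μs = 12.348 μs
d = vΔt = 0.984c × 12.348 μs = 2.9500×10^8 m/s × 1.2348×10^-5 s = 3640 m

d ≈ 3640 m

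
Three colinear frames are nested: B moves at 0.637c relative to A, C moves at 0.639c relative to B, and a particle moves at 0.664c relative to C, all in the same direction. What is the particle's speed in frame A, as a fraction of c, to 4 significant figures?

u ≈ 0.9805c

Compose boost 2: (0.639 + 0.637)/(1 + 0.639×0.637) = 1.276/1.40704 = 0.906866
Compose boost 3: (0.664 + 0.906866)/(1 + 0.664×0.906866) = 1.57087/1.60216 = 0.9805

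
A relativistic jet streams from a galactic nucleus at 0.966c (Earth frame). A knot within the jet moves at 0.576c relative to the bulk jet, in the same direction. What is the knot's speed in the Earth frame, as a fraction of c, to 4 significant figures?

Relativistic velocity addition: u = (u' + v)/(1 + u'v/c²)
= (0.576 + 0.966)/(1 + 0.576×0.966) = 1.542/1.55642 = 0.9907

u ≈ 0.9907c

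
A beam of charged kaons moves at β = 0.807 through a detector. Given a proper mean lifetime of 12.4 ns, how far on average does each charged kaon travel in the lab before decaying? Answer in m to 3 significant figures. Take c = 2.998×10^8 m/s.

γ = 1/√(1 − 0.807²) = 1.6933
Dilated lifetime: Δt = γτ₀ = 1.6933 × 12.4 ns = 20.997 ns
d = vΔt = 0.807c × 20.997 ns = 2.4194×10^8 m/s × 2.0997×10^-8 s = 5.08 m

d ≈ 5.08 m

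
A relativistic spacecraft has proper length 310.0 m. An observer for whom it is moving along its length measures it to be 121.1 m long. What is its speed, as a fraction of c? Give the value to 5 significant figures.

γ = L₀/L = 310.0/121.1 = 2.559868
β = √(1 − 1/γ²) = 0.92054

β ≈ 0.92054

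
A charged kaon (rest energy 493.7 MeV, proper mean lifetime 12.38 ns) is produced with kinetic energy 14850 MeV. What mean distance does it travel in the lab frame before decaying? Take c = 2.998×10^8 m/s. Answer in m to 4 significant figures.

γ = 1 + K/(m₀c²) = 1 + 14850/493.7 = 31.0790
β = √(1 − 1/γ²) = 0.999482
Dilated lifetime: γτ₀ = 31.0790 × 12.38 ns = 384.758 ns
d = βc·γτ₀ = 0.999482 × (2.998×10^8 m/s) × 3.84758×10^-7 s = 115.3 m

d ≈ 115.3 m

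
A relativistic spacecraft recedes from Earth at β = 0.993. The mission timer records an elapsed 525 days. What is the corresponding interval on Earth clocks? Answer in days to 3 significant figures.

Δt ≈ 4440 days

γ = 1/√(1 − 0.993²) = 8.4664
Time dilation: Δt = γτ₀ = 8.4664 × 525 days = 4440 days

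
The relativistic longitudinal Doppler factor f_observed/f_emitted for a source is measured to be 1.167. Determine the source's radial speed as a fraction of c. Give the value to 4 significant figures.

β ≈ 0.1532

f_obs/f_src = √((1+β)/(1−β)) = 1.167  ⇒  (1+β)/(1−β) = 1.36189
β = |1 − D²|/(1 + D²) = |1 − 1.36189|/(1 + 1.36189) = 0.1532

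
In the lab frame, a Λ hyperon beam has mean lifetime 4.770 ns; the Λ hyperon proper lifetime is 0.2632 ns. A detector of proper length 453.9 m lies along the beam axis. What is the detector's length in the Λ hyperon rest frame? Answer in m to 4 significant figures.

Time dilation ⇒ γ = Δt/τ₀ = 4.770/0.2632 = 18.1231
Length contraction: L = L₀/γ = 453.9/18.1231 = 25.05 m

L ≈ 25.05 m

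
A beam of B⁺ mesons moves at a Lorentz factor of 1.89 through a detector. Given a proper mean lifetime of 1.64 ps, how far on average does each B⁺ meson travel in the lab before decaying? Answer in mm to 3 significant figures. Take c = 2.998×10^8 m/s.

d ≈ 0.789 mm

β = √(1 − 1/γ²) = √(1 − 1/1.89²) = 0.84856
Dilated lifetime: Δt = γτ₀ = 1.89 × 1.64 ps = 3.0996 ps
d = vΔt = 0.84856c × 3.0996 ps = 2.5440×10^8 m/s × 3.0996×10^-12 s = 0.789 mm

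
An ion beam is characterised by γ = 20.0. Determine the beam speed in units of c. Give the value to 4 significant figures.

β ≈ 0.9987

β = √(1 − 1/γ²) = √(1 − 1/20.0²) = √(0.997500) = 0.9987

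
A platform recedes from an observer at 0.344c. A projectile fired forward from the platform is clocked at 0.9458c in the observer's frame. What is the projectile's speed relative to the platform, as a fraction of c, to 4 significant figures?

Inverse velocity addition: u' = (u − v)/(1 − uv/c²)
= (0.9458 − 0.344)/(1 − 0.9458×0.344) = 0.6018/0.674645 = 0.8920

u' ≈ 0.8920c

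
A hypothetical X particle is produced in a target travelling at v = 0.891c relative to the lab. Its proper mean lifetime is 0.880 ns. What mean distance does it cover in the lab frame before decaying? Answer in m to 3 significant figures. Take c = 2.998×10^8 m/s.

γ = 1/√(1 − 0.891²) = 2.2026
Dilated lifetime: Δt = γτ₀ = 2.2026 × 0.880 ns = 1.9383 ns
d = vΔt = 0.891c × 1.9383 ns = 2.6712×10^8 m/s × 1.9383×10^-9 s = 0.518 m

d ≈ 0.518 m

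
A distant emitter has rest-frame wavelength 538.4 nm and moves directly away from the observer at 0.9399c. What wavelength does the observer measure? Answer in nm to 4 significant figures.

λ_obs ≈ 3059 nm

Relativistic Doppler: λ_obs = λ_src √((1+β)/(1−β))
= 538.4 × √(1.93990/0.0601000) = 538.4 × 5.68136 = 3059 nm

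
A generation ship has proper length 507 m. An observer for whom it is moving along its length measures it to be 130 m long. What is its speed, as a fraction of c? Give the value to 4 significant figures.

γ = L₀/L = 507/130 = 3.90000
β = √(1 − 1/γ²) = 0.9666

β ≈ 0.9666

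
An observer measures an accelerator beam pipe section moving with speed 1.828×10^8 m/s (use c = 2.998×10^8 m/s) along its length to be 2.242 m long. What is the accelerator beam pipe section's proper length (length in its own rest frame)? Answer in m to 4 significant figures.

L₀ ≈ 2.829 m

β = v/c = 1.828×10^8 / 2.998×10^8 = 0.609740
γ = 1/√(1 − 0.609740²) = 1.26167
L₀ = γL = 1.26167 × 2.242 = 2.829 m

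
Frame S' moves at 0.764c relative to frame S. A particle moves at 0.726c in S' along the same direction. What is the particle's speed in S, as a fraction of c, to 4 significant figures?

Relativistic velocity addition: u = (u' + v)/(1 + u'v/c²)
= (0.726 + 0.764)/(1 + 0.726×0.764) = 1.490/1.55466 = 0.9584

u ≈ 0.9584c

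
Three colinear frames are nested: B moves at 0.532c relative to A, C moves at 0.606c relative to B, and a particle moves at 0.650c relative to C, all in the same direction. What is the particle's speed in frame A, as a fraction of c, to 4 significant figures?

u ≈ 0.9687c

Compose boost 2: (0.606 + 0.532)/(1 + 0.606×0.532) = 1.138/1.32239 = 0.860562
Compose boost 3: (0.650 + 0.860562)/(1 + 0.650×0.860562) = 1.51056/1.55937 = 0.9687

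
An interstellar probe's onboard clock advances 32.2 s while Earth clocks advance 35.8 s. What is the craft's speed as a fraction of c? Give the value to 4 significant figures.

β ≈ 0.4370

γ = Δt/τ₀ = 35.8/32.2 = 1.11180
β = √(1 − 1/γ²) = √(1 − 1/1.11180²) = 0.4370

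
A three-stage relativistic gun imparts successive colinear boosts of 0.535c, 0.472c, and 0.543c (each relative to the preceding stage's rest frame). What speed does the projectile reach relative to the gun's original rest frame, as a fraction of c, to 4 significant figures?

Compose boost 2: (0.472 + 0.535)/(1 + 0.472×0.535) = 1.007/1.25252 = 0.803979
Compose boost 3: (0.543 + 0.803979)/(1 + 0.543×0.803979) = 1.34698/1.43656 = 0.9376

u ≈ 0.9376c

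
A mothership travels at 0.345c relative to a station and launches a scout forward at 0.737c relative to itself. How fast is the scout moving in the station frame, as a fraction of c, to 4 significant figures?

u ≈ 0.8627c

Compose boost 2: (0.737 + 0.345)/(1 + 0.737×0.345) = 1.082/1.25426 = 0.8627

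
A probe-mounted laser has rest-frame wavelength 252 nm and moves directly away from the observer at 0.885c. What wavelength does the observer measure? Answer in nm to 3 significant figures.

λ_obs ≈ 1020 nm

Relativistic Doppler: λ_obs = λ_src √((1+β)/(1−β))
= 252 × √(1.8850/0.11500) = 252 × 4.0486 = 1020 nm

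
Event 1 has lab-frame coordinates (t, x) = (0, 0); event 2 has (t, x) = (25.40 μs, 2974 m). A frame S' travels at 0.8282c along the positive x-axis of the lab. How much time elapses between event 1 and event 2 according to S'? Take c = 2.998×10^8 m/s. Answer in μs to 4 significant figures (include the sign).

Δt' ≈ 30.66 μs

γ = 1/√(1 − 0.8282²) = 1.78434
Δt' = γ(Δt − vΔx/c²) = 1.78434 × (25.40 μs − 0.8282×2974 m / (2.998×10^8 m/s))
= 1.78434 × (17.1843 μs) = 30.66 μs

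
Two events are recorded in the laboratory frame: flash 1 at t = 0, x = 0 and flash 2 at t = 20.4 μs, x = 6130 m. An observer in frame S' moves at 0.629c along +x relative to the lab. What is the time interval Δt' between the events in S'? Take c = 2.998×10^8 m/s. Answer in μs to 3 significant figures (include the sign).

γ = 1/√(1 − 0.629²) = 1.2863
Δt' = γ(Δt − vΔx/c²) = 1.2863 × (20.4 μs − 0.629×6130 m / (2.998×10^8 m/s))
= 1.2863 × (7.5389 μs) = 9.70 μs

Δt' ≈ 9.70 μs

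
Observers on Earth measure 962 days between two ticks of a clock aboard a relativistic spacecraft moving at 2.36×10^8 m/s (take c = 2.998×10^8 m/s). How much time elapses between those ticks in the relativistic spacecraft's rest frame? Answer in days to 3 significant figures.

β = v/c = 2.36×10^8 / 2.998×10^8 = 0.78719
γ = 1/√(1 − 0.78719²) = 1.6215
Proper time: τ₀ = Δt/γ = 962/1.6215 = 593 days

τ₀ ≈ 593 days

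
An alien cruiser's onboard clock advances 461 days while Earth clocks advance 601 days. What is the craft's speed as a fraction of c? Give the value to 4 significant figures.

β ≈ 0.6416

γ = Δt/τ₀ = 601/461 = 1.30369
β = √(1 − 1/γ²) = √(1 − 1/1.30369²) = 0.6416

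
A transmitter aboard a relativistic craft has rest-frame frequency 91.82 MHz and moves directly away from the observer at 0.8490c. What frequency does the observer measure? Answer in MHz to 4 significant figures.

f_obs ≈ 26.24 MHz

Relativistic Doppler: f_obs = f_src √((1−β)/(1+β))
= 91.82 × √(0.151000/1.84900) = 91.82 × 0.285772 = 26.24 MHz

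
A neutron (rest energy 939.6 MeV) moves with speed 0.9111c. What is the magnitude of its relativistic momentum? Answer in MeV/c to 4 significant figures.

γ = 1/√(1 − 0.9111²) = 2.42609
p = γβm₀c = 2.42609 × 0.9111 × 939.6 MeV/c = 2077 MeV/c

p ≈ 2077 MeV/c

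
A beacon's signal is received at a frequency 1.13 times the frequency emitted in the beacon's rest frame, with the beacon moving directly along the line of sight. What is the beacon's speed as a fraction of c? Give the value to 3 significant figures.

β ≈ 0.122

f_obs/f_src = √((1+β)/(1−β)) = 1.13  ⇒  (1+β)/(1−β) = 1.2769
β = |1 − D²|/(1 + D²) = |1 − 1.2769|/(1 + 1.2769) = 0.122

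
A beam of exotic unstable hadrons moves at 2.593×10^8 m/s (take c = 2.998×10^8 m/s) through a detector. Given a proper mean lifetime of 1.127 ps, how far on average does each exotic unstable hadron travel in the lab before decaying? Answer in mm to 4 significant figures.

β = v/c = 2.593×10^8 / 2.998×10^8 = 0.864910
γ = 1/√(1 − 0.864910²) = 1.99232
Dilated lifetime: Δt = γτ₀ = 1.99232 × 1.127 ps = 2.24535 ps
d = vΔt = 0.864910c × 2.24535 ps = 2.59300×10^8 m/s × 2.24535×10^-12 s = 0.5822 mm

d ≈ 0.5822 mm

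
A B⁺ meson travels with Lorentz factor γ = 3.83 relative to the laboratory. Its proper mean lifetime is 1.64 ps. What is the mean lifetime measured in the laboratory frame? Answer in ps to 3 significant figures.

γ = 3.83 (given)
Time dilation: Δt = γτ₀ = 3.83 × 1.64 ps = 6.28 ps

Δt ≈ 6.28 ps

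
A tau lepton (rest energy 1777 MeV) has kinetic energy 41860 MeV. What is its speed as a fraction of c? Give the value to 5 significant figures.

β ≈ 0.99917

γ = 1 + K/(m₀c²) = 1 + 41860/1777 = 24.55656
β = √(1 − 1/γ²) = 0.99917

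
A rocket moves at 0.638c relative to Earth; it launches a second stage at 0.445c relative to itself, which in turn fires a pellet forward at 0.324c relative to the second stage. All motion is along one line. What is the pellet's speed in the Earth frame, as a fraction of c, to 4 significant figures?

Compose boost 2: (0.445 + 0.638)/(1 + 0.445×0.638) = 1.083/1.28391 = 0.843517
Compose boost 3: (0.324 + 0.843517)/(1 + 0.324×0.843517) = 1.16752/1.27330 = 0.9169

u ≈ 0.9169c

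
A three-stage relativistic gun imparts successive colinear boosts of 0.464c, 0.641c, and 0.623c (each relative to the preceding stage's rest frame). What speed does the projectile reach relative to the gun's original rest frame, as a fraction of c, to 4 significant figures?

Compose boost 2: (0.641 + 0.464)/(1 + 0.641×0.464) = 1.105/1.29742 = 0.851688
Compose boost 3: (0.623 + 0.851688)/(1 + 0.623×0.851688) = 1.47469/1.53060 = 0.9635

u ≈ 0.9635c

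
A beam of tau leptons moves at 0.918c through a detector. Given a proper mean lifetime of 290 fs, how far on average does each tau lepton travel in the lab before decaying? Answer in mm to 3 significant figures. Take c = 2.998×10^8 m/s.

γ = 1/√(1 − 0.918²) = 2.5216
Dilated lifetime: Δt = γτ₀ = 2.5216 × 290 fs = 731.25 fs
d = vΔt = 0.918c × 731.25 fs = 2.7522×10^8 m/s × 7.3125×10^-13 s = 0.201 mm

d ≈ 0.201 mm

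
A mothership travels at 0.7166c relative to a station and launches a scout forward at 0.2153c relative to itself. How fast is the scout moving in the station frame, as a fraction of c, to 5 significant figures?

Compose boost 2: (0.2153 + 0.7166)/(1 + 0.2153×0.7166) = 0.93190/1.154284 = 0.80734

u ≈ 0.80734c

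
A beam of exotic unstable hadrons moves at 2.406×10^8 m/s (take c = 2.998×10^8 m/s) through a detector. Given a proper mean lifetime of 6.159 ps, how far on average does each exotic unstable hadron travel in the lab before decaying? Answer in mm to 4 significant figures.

d ≈ 2.484 mm

β = v/c = 2.406×10^8 / 2.998×10^8 = 0.802535
γ = 1/√(1 − 0.802535²) = 1.67615
Dilated lifetime: Δt = γτ₀ = 1.67615 × 6.159 ps = 10.3234 ps
d = vΔt = 0.802535c × 10.3234 ps = 2.40600×10^8 m/s × 1.03234×10^-11 s = 2.484 mm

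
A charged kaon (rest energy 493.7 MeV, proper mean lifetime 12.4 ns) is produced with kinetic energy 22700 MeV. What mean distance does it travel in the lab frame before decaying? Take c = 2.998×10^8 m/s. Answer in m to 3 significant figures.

γ = 1 + K/(m₀c²) = 1 + 22700/493.7 = 46.979
β = √(1 − 1/γ²) = 0.99977
Dilated lifetime: γτ₀ = 46.979 × 12.4 ns = 582.54 ns
d = βc·γτ₀ = 0.99977 × (2.998×10^8 m/s) × 5.8254×10^-7 s = 175 m

d ≈ 175 m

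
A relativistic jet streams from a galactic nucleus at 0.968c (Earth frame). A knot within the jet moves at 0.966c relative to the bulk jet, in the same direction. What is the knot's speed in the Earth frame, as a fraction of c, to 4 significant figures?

Relativistic velocity addition: u = (u' + v)/(1 + u'v/c²)
= (0.966 + 0.968)/(1 + 0.966×0.968) = 1.934/1.93509 = 0.9994

u ≈ 0.9994c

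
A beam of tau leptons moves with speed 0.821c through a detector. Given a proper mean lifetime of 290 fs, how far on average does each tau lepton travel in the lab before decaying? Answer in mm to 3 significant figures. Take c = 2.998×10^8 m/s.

γ = 1/√(1 − 0.821²) = 1.7515
Dilated lifetime: Δt = γτ₀ = 1.7515 × 290 fs = 507.94 fs
d = vΔt = 0.821c × 507.94 fs = 2.4614×10^8 m/s × 5.0794×10^-13 s = 0.125 mm

d ≈ 0.125 mm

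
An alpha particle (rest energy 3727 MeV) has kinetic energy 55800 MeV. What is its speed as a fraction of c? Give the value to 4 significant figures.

β ≈ 0.9980

γ = 1 + K/(m₀c²) = 1 + 55800/3727 = 15.9718
β = √(1 − 1/γ²) = 0.9980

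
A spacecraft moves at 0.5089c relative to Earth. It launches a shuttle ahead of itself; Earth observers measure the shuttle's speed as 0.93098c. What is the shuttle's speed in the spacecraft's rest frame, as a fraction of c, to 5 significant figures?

u' ≈ 0.80209c

Inverse velocity addition: u' = (u − v)/(1 − uv/c²)
= (0.93098 − 0.5089)/(1 − 0.93098×0.5089) = 0.42208/0.5262243 = 0.80209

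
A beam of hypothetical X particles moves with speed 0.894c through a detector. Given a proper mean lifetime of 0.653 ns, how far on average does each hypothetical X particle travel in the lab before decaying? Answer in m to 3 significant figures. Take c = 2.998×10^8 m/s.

γ = 1/√(1 − 0.894²) = 2.2318
Dilated lifetime: Δt = γτ₀ = 2.2318 × 0.653 ns = 1.4574 ns
d = vΔt = 0.894c × 1.4574 ns = 2.6802×10^8 m/s × 1.4574×10^-9 s = 0.391 m

d ≈ 0.391 m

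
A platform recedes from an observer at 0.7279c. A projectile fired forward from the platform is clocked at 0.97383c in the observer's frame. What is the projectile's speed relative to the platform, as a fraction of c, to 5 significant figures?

Inverse velocity addition: u' = (u − v)/(1 − uv/c²)
= (0.97383 − 0.7279)/(1 − 0.97383×0.7279) = 0.24593/0.2911491 = 0.84469

u' ≈ 0.84469c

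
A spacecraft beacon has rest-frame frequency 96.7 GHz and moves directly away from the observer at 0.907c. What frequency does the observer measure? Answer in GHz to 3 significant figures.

Relativistic Doppler: f_obs = f_src √((1−β)/(1+β))
= 96.7 × √(0.093000/1.9070) = 96.7 × 0.22083 = 21.4 GHz

f_obs ≈ 21.4 GHz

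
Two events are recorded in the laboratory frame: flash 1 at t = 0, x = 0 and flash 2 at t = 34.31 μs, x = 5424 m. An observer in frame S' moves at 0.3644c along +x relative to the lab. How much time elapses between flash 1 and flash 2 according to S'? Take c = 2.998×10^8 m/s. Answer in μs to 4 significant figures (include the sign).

γ = 1/√(1 − 0.3644²) = 1.07383
Δt' = γ(Δt − vΔx/c²) = 1.07383 × (34.31 μs − 0.3644×5424 m / (2.998×10^8 m/s))
= 1.07383 × (27.7173 μs) = 29.76 μs

Δt' ≈ 29.76 μs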